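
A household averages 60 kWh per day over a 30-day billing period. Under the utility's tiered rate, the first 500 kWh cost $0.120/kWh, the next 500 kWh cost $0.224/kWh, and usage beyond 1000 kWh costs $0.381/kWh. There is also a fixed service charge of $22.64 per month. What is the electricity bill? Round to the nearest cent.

$499.44

Usage = 60 kWh/day × 30 days = 1800 kWh
First 500 kWh × $0.120 = $60.00
Next 500 kWh × $0.224 = $112.00
Remaining 800 kWh × $0.381 = $304.80
Energy charge = $476.80; + service $22.64 = $499.44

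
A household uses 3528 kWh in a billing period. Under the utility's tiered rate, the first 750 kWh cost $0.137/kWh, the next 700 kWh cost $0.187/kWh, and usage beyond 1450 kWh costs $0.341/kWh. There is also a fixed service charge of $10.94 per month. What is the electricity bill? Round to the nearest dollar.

$953

First 750 kWh × $0.137 = $102.75
Next 700 kWh × $0.187 = $130.90
Remaining 2078 kWh × $0.341 = $708.60
Energy charge = $942.25; + service $10.94 = $953.19 ≈ $953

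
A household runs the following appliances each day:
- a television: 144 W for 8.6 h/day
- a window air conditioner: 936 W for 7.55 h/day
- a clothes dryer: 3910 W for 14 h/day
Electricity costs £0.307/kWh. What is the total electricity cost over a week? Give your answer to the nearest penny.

£135.48

television: 144 W × 8.6 h × 7 d = 8,669 Wh = 8.669 kWh
window air conditioner: 936 W × 7.55 h × 7 d = 49,468 Wh = 49.47 kWh
clothes dryer: 3910 W × 14 h × 7 d = 383,180 Wh = 383.2 kWh
Total energy = 8.669 + 49.47 + 383.2 = 441.3 kWh
Cost = 441.3 kWh × £0.307 = £135.48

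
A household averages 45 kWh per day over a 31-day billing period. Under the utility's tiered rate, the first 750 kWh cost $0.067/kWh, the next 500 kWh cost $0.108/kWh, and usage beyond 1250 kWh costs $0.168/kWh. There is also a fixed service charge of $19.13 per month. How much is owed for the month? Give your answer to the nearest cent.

Usage = 45 kWh/day × 31 days = 1395 kWh
First 750 kWh × $0.067 = $50.25
Next 500 kWh × $0.108 = $54.00
Remaining 145 kWh × $0.168 = $24.36
Energy charge = $128.61; + service $19.13 = $147.74

$147.74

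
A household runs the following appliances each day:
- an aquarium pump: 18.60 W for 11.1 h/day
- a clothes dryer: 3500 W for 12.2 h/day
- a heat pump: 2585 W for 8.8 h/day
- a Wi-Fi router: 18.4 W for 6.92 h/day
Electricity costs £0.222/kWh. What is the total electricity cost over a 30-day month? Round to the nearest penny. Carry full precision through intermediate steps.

aquarium pump: 18.60 W × 11.1 h × 30 d = 6,194 Wh = 6.194 kWh
clothes dryer: 3500 W × 12.2 h × 30 d = 1,281,000 Wh = 1,281 kWh
heat pump: 2585 W × 8.8 h × 30 d = 682,440 Wh = 682.4 kWh
Wi-Fi router: 18.4 W × 6.92 h × 30 d = 3,820 Wh = 3.82 kWh
Total energy = 6.194 + 1,281 + 682.4 + 3.82 = 1,973 kWh
Cost = 1,973 kWh × £0.222 = £438.11

£438.11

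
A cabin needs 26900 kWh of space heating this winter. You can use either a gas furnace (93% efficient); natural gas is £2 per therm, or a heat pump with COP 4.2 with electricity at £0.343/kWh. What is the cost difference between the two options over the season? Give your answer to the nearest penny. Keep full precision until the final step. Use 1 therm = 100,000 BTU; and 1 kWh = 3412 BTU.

£223.01

Heat load = 26900 kWh × 3412 = 91,782,800 BTU
Gas: input = 91,782,800 / 0.93 = 98,691,183 BTU = 986.9 therm → 986.9 × £2 = £1,973.82
Heat pump: 91,782,800 BTU / 3412 = 26,900 kWh heat; / 4.2 = 6,405 kWh in → × £0.343 = £2,196.83
Difference = |£1,973.82 − £2,196.83| = £223.01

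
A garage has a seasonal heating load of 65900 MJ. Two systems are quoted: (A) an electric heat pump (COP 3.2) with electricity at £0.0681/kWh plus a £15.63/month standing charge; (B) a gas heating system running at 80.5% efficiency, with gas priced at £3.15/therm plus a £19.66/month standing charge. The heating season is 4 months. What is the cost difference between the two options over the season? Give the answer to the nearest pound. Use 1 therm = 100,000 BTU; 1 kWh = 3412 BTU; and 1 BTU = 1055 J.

£2071

Heat load = 65900 MJ = 65,900,000,000 J / 1055 = 62,464,455 BTU
Gas: input = 62,464,455 / 0.805 = 77,595,596 BTU = 776 therm → 776 × £3.15 = £2,444.26; + 4 × £19.66 standing = £2,522.90
Heat pump: 62,464,455 BTU / 3412 = 18,310 kWh heat; / 3.2 = 5,721 kWh in → × £0.0681 = £389.60; + 4 × £15.63 standing = £452.12
Difference = |£2,522.90 − £452.12| = £2,070.78 ≈ £2071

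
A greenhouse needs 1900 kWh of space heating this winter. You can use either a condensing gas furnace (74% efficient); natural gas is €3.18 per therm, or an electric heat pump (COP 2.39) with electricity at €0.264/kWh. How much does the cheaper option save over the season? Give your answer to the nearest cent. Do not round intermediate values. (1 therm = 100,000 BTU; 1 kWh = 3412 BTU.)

Heat load = 1900 kWh × 3412 = 6,482,800 BTU
Gas: input = 6,482,800 / 0.74 = 8,760,541 BTU = 87.61 therm → 87.61 × €3.18 = €278.59
Heat pump: 6,482,800 BTU / 3412 = 1,900 kWh heat; / 2.39 = 795 kWh in → × €0.264 = €209.87
Difference = |€278.59 − €209.87| = €68.71

€68.71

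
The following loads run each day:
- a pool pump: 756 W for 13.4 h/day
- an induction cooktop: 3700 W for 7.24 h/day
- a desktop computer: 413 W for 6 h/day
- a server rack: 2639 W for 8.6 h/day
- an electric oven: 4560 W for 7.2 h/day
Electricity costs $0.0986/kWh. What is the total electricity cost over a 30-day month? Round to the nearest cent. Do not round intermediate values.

pool pump: 756 W × 13.4 h × 30 d = 303,912 Wh = 303.9 kWh
induction cooktop: 3700 W × 7.24 h × 30 d = 803,640 Wh = 803.6 kWh
desktop computer: 413 W × 6 h × 30 d = 74,340 Wh = 74.34 kWh
server rack: 2639 W × 8.6 h × 30 d = 680,862 Wh = 680.9 kWh
electric oven: 4560 W × 7.2 h × 30 d = 984,960 Wh = 985 kWh
Total energy = 303.9 + 803.6 + 74.34 + 680.9 + 985 = 2,848 kWh
Cost = 2,848 kWh × $0.0986 = $280.78

$280.78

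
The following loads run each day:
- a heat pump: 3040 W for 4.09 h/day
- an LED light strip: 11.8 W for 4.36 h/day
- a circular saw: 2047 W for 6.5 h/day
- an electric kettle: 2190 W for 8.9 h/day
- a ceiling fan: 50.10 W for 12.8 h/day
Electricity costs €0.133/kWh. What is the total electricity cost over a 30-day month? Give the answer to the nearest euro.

heat pump: 3040 W × 4.09 h × 30 d = 373,008 Wh = 373 kWh
LED light strip: 11.8 W × 4.36 h × 30 d = 1,543 Wh = 1.543 kWh
circular saw: 2047 W × 6.5 h × 30 d = 399,165 Wh = 399.2 kWh
electric kettle: 2190 W × 8.9 h × 30 d = 584,730 Wh = 584.7 kWh
ceiling fan: 50.10 W × 12.8 h × 30 d = 19,238 Wh = 19.24 kWh
Total energy = 373 + 1.543 + 399.2 + 584.7 + 19.24 = 1,378 kWh
Cost = 1,378 kWh × €0.133 = €183.23 ≈ €183

€183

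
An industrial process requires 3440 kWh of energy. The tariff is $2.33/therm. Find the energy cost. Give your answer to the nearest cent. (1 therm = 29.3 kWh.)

3440 kWh × (0.03413 therm/kWh) = 117.4 therm
Cost = 117.4 therm × $2.33/therm = $273.56

$273.56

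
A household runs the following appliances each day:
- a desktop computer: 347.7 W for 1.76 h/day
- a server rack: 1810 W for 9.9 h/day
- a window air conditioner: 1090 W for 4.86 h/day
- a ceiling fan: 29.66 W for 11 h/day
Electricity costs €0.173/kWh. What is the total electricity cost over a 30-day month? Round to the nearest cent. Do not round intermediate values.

desktop computer: 347.7 W × 1.76 h × 30 d = 18,359 Wh = 18.36 kWh
server rack: 1810 W × 9.9 h × 30 d = 537,570 Wh = 537.6 kWh
window air conditioner: 1090 W × 4.86 h × 30 d = 158,922 Wh = 158.9 kWh
ceiling fan: 29.66 W × 11 h × 30 d = 9,788 Wh = 9.788 kWh
Total energy = 18.36 + 537.6 + 158.9 + 9.788 = 724.6 kWh
Cost = 724.6 kWh × €0.173 = €125.36

€125.36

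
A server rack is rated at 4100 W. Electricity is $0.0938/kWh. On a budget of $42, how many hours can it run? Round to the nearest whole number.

109 h

Energy budget = $42 / $0.0938 per kWh = 447.8 kWh = 447,761 Wh
Runtime = 447,761 Wh / 4100 W = 109.2 h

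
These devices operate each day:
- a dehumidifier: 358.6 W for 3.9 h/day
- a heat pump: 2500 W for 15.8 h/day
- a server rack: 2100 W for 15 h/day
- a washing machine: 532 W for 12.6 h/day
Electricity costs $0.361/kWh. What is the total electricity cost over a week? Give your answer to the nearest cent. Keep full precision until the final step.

dehumidifier: 358.6 W × 3.9 h × 7 d = 9,790 Wh = 9.79 kWh
heat pump: 2500 W × 15.8 h × 7 d = 276,500 Wh = 276.5 kWh
server rack: 2100 W × 15 h × 7 d = 220,500 Wh = 220.5 kWh
washing machine: 532 W × 12.6 h × 7 d = 46,922 Wh = 46.92 kWh
Total energy = 9.79 + 276.5 + 220.5 + 46.92 = 553.7 kWh
Cost = 553.7 kWh × $0.361 = $199.89

$199.89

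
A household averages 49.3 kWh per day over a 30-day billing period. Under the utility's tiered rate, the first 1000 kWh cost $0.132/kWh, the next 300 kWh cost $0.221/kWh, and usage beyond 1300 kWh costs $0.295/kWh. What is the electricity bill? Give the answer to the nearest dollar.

Usage = 49.3 kWh/day × 30 days = 1479 kWh
First 1000 kWh × $0.132 = $132.00
Next 300 kWh × $0.221 = $66.30
Remaining 179 kWh × $0.295 = $52.80
Total = $251.10 ≈ $251

$251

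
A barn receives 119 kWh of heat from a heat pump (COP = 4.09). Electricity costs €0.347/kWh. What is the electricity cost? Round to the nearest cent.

€10.10

Electrical input = 119 kWh / 4.09 = 29.1 kWh
Cost = 29.1 × €0.347/kWh = €10.10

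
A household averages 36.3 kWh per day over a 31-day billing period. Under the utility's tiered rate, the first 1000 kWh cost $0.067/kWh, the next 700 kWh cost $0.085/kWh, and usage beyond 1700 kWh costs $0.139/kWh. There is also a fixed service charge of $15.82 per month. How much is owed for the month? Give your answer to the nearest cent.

Usage = 36.3 kWh/day × 31 days = 1125.3 kWh
First 1000 kWh × $0.067 = $67.00
Next 125.3 kWh × $0.085 = $10.65
Remaining tier: 0 kWh (not reached)
Energy charge = $77.65; + service $15.82 = $93.47

$93.47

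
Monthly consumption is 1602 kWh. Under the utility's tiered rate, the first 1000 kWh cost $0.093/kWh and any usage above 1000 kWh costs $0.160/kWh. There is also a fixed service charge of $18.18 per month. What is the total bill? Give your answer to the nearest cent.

First 1000 kWh × $0.093 = $93.00
Remaining 602 kWh × $0.160 = $96.32
Energy charge = $189.32; + service $18.18 = $207.50

$207.50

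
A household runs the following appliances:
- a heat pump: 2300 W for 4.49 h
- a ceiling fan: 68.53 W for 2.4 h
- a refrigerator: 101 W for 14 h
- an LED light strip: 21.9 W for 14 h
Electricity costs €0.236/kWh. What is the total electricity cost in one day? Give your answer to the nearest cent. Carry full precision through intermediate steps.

€2.88

heat pump: 2300 W × 4.49 h = 10,327 Wh = 10.33 kWh
ceiling fan: 68.53 W × 2.4 h = 164 Wh = 0.1645 kWh
refrigerator: 101 W × 14 h = 1,414 Wh = 1.414 kWh
LED light strip: 21.9 W × 14 h = 307 Wh = 0.3066 kWh
Total energy = 10.33 + 0.1645 + 1.414 + 0.3066 = 12.21 kWh
Cost = 12.21 kWh × €0.236 = €2.88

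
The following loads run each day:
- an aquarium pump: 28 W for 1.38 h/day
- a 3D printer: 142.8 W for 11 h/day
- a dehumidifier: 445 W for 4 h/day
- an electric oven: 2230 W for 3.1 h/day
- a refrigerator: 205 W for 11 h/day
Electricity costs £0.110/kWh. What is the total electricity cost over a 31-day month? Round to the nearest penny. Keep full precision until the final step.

aquarium pump: 28 W × 1.38 h × 31 d = 1,198 Wh = 1.198 kWh
3D printer: 142.8 W × 11 h × 31 d = 48,695 Wh = 48.69 kWh
dehumidifier: 445 W × 4 h × 31 d = 55,180 Wh = 55.18 kWh
electric oven: 2230 W × 3.1 h × 31 d = 214,303 Wh = 214.3 kWh
refrigerator: 205 W × 11 h × 31 d = 69,905 Wh = 69.91 kWh
Total energy = 1.198 + 48.69 + 55.18 + 214.3 + 69.91 = 389.3 kWh
Cost = 389.3 kWh × £0.110 = £42.82

£42.82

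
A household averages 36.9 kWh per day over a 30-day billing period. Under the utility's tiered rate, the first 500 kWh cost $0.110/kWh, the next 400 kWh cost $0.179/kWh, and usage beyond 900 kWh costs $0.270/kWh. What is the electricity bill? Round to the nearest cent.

$182.49

Usage = 36.9 kWh/day × 30 days = 1107 kWh
First 500 kWh × $0.110 = $55.00
Next 400 kWh × $0.179 = $71.60
Remaining 207 kWh × $0.270 = $55.89
Total = $182.49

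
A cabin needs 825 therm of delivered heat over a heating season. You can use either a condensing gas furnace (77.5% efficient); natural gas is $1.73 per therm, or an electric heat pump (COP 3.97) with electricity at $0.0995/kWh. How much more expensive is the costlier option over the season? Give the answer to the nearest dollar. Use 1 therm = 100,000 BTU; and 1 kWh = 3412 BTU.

Heat load = 825 therm × 100,000 = 82,500,000 BTU
Gas: input = 82,500,000 / 0.775 = 106,451,613 BTU = 1,065 therm → 1,065 × $1.73 = $1,841.61
Heat pump: 82,500,000 BTU / 3412 = 24,180 kWh heat; / 3.97 = 6,091 kWh in → × $0.0995 = $606.01
Difference = |$1,841.61 − $606.01| = $1,235.61 ≈ $1236

$1236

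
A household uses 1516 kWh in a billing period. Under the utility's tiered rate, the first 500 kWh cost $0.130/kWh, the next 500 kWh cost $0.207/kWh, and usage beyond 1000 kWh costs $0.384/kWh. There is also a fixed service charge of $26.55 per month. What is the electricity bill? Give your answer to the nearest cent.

First 500 kWh × $0.130 = $65.00
Next 500 kWh × $0.207 = $103.50
Remaining 516 kWh × $0.384 = $198.14
Energy charge = $366.64; + service $26.55 = $393.19

$393.19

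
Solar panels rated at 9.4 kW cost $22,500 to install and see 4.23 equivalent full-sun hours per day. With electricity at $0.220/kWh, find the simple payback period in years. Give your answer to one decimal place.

7.0 years

Daily generation = 9.4 kW × 4.23 h = 39.76 kWh
Annual generation = 39.76 × 365 = 14513 kWh
Annual savings = 14513 × $0.220 = $3,192.89
Payback = $22,500 / $3,192.89 = 7.05 years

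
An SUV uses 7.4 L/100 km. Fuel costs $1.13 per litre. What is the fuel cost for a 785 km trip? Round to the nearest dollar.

Fuel = 7.4 L/100 km × 785 km / 100 = 58.09 L
Cost = 58.09 L × $1.13/L = $65.64 ≈ $66

$66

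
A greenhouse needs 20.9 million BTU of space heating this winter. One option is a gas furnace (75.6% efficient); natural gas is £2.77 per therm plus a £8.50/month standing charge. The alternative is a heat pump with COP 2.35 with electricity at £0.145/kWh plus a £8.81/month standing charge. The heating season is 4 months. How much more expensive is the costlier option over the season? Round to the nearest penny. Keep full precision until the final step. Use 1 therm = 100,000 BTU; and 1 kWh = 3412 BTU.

Heat load = 20.9 × 10⁶ BTU = 20,900,000 BTU
Gas: input = 20,900,000 / 0.756 = 27,645,503 BTU = 276.5 therm → 276.5 × £2.77 = £765.78; + 4 × £8.50 standing = £799.78
Heat pump: 20,900,000 BTU / 3412 = 6,125 kWh heat; / 2.35 = 2,607 kWh in → × £0.145 = £377.95; + 4 × £8.81 standing = £413.19
Difference = |£799.78 − £413.19| = £386.59

£386.59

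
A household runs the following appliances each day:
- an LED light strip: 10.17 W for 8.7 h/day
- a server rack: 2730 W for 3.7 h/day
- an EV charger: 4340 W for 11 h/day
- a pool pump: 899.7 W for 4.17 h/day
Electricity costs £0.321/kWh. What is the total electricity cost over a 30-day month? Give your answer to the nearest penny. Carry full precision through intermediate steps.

LED light strip: 10.17 W × 8.7 h × 30 d = 2,654 Wh = 2.654 kWh
server rack: 2730 W × 3.7 h × 30 d = 303,030 Wh = 303 kWh
EV charger: 4340 W × 11 h × 30 d = 1,432,200 Wh = 1,432 kWh
pool pump: 899.7 W × 4.17 h × 30 d = 112,552 Wh = 112.6 kWh
Total energy = 2.654 + 303 + 1,432 + 112.6 = 1,850 kWh
Cost = 1,850 kWh × £0.321 = £593.99

£593.99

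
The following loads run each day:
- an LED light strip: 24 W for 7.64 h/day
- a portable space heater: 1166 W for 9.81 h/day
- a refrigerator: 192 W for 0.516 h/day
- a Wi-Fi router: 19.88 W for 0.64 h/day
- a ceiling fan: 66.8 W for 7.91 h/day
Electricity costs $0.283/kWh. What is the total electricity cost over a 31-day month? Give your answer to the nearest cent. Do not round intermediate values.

LED light strip: 24 W × 7.64 h × 31 d = 5,684 Wh = 5.684 kWh
portable space heater: 1166 W × 9.81 h × 31 d = 354,592 Wh = 354.6 kWh
refrigerator: 192 W × 0.516 h × 31 d = 3,071 Wh = 3.071 kWh
Wi-Fi router: 19.88 W × 0.64 h × 31 d = 394 Wh = 0.3944 kWh
ceiling fan: 66.8 W × 7.91 h × 31 d = 16,380 Wh = 16.38 kWh
Total energy = 5.684 + 354.6 + 3.071 + 0.3944 + 16.38 = 380.1 kWh
Cost = 380.1 kWh × $0.283 = $107.57

$107.57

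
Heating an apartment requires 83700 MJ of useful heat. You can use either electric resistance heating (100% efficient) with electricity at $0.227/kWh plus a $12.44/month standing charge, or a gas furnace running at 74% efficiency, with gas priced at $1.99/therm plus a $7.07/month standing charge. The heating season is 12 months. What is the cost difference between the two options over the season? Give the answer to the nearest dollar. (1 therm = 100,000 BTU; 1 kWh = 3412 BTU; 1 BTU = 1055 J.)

$3209

Heat load = 83700 MJ = 83,700,000,000 J / 1055 = 79,336,493 BTU
Gas: input = 79,336,493 / 0.74 = 107,211,477 BTU = 1,072 therm → 1,072 × $1.99 = $2,133.51; + 12 × $7.07 standing = $2,218.35
Electric: 79,336,493 BTU / 3412 = 23,250 kWh → × $0.227 = $5,278.25; + 12 × $12.44 standing = $5,427.53
Difference = |$2,218.35 − $5,427.53| = $3,209.18 ≈ $3209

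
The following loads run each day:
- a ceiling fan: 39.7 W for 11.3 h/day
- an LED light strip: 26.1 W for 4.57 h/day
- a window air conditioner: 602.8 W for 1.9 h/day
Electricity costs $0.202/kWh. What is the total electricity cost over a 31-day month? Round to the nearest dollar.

ceiling fan: 39.7 W × 11.3 h × 31 d = 13,907 Wh = 13.91 kWh
LED light strip: 26.1 W × 4.57 h × 31 d = 3,698 Wh = 3.698 kWh
window air conditioner: 602.8 W × 1.9 h × 31 d = 35,505 Wh = 35.5 kWh
Total energy = 13.91 + 3.698 + 35.5 = 53.11 kWh
Cost = 53.11 kWh × $0.202 = $10.73 ≈ $11

$11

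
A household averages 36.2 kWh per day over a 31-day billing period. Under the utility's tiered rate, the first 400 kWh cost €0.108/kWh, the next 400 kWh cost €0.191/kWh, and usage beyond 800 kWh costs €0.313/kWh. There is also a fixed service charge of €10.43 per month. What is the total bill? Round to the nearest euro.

€231

Usage = 36.2 kWh/day × 31 days = 1122.2 kWh
First 400 kWh × €0.108 = €43.20
Next 400 kWh × €0.191 = €76.40
Remaining 322.2 kWh × €0.313 = €100.85
Energy charge = €220.45; + service €10.43 = €230.88 ≈ €231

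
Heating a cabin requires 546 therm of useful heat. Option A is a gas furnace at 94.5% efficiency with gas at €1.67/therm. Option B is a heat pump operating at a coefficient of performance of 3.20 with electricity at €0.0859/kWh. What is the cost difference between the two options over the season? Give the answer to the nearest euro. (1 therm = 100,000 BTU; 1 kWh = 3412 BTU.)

€535

Heat load = 546 therm × 100,000 = 54,600,000 BTU
Gas: input = 54,600,000 / 0.945 = 57,777,778 BTU = 577.8 therm → 577.8 × €1.67 = €964.89
Heat pump: 54,600,000 BTU / 3412 = 16,000 kWh heat; / 3.20 = 5,001 kWh in → × €0.0859 = €429.56
Difference = |€964.89 − €429.56| = €535.33 ≈ €535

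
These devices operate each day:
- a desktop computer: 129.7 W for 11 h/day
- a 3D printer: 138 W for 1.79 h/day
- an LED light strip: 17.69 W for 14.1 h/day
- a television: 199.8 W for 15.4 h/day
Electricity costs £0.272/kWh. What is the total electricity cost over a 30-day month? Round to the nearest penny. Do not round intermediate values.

desktop computer: 129.7 W × 11 h × 30 d = 42,801 Wh = 42.8 kWh
3D printer: 138 W × 1.79 h × 30 d = 7,411 Wh = 7.411 kWh
LED light strip: 17.69 W × 14.1 h × 30 d = 7,483 Wh = 7.483 kWh
television: 199.8 W × 15.4 h × 30 d = 92,308 Wh = 92.31 kWh
Total energy = 42.8 + 7.411 + 7.483 + 92.31 = 150 kWh
Cost = 150 kWh × £0.272 = £40.80

£40.80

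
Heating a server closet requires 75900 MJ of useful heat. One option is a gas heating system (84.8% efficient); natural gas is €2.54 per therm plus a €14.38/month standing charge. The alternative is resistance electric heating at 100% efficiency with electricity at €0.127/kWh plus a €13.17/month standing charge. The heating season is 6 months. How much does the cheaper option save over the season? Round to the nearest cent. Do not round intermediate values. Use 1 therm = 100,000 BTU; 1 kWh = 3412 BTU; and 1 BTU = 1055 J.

Heat load = 75900 MJ = 75,900,000,000 J / 1055 = 71,943,128 BTU
Gas: input = 71,943,128 / 0.848 = 84,838,594 BTU = 848.4 therm → 848.4 × €2.54 = €2,154.90; + 6 × €14.38 standing = €2,241.18
Electric: 71,943,128 BTU / 3412 = 21,090 kWh → × €0.127 = €2,677.84; + 6 × €13.17 standing = €2,756.86
Difference = |€2,241.18 − €2,756.86| = €515.68

€515.68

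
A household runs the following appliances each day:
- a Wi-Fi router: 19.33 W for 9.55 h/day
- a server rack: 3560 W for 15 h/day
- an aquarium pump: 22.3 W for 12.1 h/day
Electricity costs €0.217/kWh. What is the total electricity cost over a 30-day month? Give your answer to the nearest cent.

Wi-Fi router: 19.33 W × 9.55 h × 30 d = 5,538 Wh = 5.538 kWh
server rack: 3560 W × 15 h × 30 d = 1,602,000 Wh = 1,602 kWh
aquarium pump: 22.3 W × 12.1 h × 30 d = 8,095 Wh = 8.095 kWh
Total energy = 5.538 + 1,602 + 8.095 = 1,616 kWh
Cost = 1,616 kWh × €0.217 = €350.59

€350.59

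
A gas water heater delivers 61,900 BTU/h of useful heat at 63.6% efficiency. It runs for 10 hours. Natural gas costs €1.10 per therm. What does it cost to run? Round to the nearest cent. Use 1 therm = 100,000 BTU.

Heat delivered = 61,900 BTU/h × 10 h = 619,000 BTU
Gas input = 619,000 / 0.636 = 973,270 BTU
= 973,270 / 100,000 = 9.733 therm
Cost = 9.733 × €1.10/therm = €10.71

€10.71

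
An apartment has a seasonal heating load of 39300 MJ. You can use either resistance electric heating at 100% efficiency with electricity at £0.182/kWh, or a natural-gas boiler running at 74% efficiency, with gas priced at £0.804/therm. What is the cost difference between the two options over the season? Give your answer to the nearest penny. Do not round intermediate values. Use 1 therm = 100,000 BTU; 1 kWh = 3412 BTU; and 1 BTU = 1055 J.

Heat load = 39300 MJ = 39,300,000,000 J / 1055 = 37,251,185 BTU
Gas: input = 37,251,185 / 0.74 = 50,339,439 BTU = 503.4 therm → 503.4 × £0.804 = £404.73
Electric: 37,251,185 BTU / 3412 = 10,920 kWh → × £0.182 = £1,987.02
Difference = |£404.73 − £1,987.02| = £1,582.29

£1582.29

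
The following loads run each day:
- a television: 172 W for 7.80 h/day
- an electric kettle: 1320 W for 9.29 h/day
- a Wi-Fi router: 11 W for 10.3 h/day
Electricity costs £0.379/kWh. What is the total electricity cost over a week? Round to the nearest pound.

television: 172 W × 7.80 h × 7 d = 9,391 Wh = 9.391 kWh
electric kettle: 1320 W × 9.29 h × 7 d = 85,840 Wh = 85.84 kWh
Wi-Fi router: 11 W × 10.3 h × 7 d = 793 Wh = 0.7931 kWh
Total energy = 9.391 + 85.84 + 0.7931 = 96.02 kWh
Cost = 96.02 kWh × £0.379 = £36.39 ≈ £36

£36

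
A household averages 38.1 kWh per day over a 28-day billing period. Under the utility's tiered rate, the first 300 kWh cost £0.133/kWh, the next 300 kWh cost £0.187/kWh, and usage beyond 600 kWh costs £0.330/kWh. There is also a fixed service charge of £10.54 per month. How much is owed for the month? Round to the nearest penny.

Usage = 38.1 kWh/day × 28 days = 1066.8 kWh
First 300 kWh × £0.133 = £39.90
Next 300 kWh × £0.187 = £56.10
Remaining 466.8 kWh × £0.330 = £154.04
Energy charge = £250.04; + service £10.54 = £260.58

£260.58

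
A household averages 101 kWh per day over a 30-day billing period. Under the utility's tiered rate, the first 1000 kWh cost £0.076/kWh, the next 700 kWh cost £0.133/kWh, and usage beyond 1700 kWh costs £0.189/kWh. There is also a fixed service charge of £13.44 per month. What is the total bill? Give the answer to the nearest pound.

Usage = 101 kWh/day × 30 days = 3030 kWh
First 1000 kWh × £0.076 = £76.00
Next 700 kWh × £0.133 = £93.10
Remaining 1330 kWh × £0.189 = £251.37
Energy charge = £420.47; + service £13.44 = £433.91 ≈ £434

£434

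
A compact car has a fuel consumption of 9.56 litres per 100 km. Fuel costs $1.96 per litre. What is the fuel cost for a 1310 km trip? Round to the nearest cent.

$245.46

Fuel = 9.56 L/100 km × 1310 km / 100 = 125.2 L
Cost = 125.2 L × $1.96/L = $245.46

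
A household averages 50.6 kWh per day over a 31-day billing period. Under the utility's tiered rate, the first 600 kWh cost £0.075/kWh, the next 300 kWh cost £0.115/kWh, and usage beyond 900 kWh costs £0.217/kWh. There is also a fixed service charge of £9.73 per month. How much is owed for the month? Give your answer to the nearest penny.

£234.32

Usage = 50.6 kWh/day × 31 days = 1568.6 kWh
First 600 kWh × £0.075 = £45.00
Next 300 kWh × £0.115 = £34.50
Remaining 668.6 kWh × £0.217 = £145.09
Energy charge = £224.59; + service £9.73 = £234.32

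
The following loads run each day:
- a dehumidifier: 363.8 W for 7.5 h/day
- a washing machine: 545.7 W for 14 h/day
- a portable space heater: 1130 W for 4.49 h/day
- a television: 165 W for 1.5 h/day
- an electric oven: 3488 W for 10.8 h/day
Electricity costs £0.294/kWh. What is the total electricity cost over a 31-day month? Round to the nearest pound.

£486

dehumidifier: 363.8 W × 7.5 h × 31 d = 84,584 Wh = 84.58 kWh
washing machine: 545.7 W × 14 h × 31 d = 236,834 Wh = 236.8 kWh
portable space heater: 1130 W × 4.49 h × 31 d = 157,285 Wh = 157.3 kWh
television: 165 W × 1.5 h × 31 d = 7,672 Wh = 7.673 kWh
electric oven: 3488 W × 10.8 h × 31 d = 1,167,782 Wh = 1,168 kWh
Total energy = 84.58 + 236.8 + 157.3 + 7.673 + 1,168 = 1,654 kWh
Cost = 1,654 kWh × £0.294 = £486.32 ≈ £486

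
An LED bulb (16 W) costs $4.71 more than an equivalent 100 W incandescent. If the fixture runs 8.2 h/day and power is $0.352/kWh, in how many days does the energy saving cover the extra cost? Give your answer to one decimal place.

Power saved = 100 − 16 = 84 W
Daily energy saved = 84 W × 8.2 h = 688.8 Wh = 0.6888 kWh
Daily savings = 0.6888 × $0.352 = $0.2425
Payback = $4.71 / $0.2425 per day = 19.43 days

19.4 days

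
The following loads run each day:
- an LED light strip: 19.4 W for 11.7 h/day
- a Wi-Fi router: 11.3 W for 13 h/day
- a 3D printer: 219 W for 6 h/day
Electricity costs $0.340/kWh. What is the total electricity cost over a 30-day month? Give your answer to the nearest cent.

$17.22

LED light strip: 19.4 W × 11.7 h × 30 d = 6,809 Wh = 6.809 kWh
Wi-Fi router: 11.3 W × 13 h × 30 d = 4,407 Wh = 4.407 kWh
3D printer: 219 W × 6 h × 30 d = 39,420 Wh = 39.42 kWh
Total energy = 6.809 + 4.407 + 39.42 = 50.64 kWh
Cost = 50.64 kWh × $0.340 = $17.22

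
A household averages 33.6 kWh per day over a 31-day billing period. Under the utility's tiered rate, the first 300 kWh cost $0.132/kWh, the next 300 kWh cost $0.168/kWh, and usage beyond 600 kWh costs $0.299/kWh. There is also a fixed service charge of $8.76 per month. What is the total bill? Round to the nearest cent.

$230.80

Usage = 33.6 kWh/day × 31 days = 1041.6 kWh
First 300 kWh × $0.132 = $39.60
Next 300 kWh × $0.168 = $50.40
Remaining 441.6 kWh × $0.299 = $132.04
Energy charge = $222.04; + service $8.76 = $230.80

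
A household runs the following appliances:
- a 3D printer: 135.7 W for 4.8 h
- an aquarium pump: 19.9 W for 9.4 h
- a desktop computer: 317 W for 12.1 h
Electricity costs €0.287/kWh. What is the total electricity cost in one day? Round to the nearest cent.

3D printer: 135.7 W × 4.8 h = 651 Wh = 0.6514 kWh
aquarium pump: 19.9 W × 9.4 h = 187 Wh = 0.1871 kWh
desktop computer: 317 W × 12.1 h = 3,836 Wh = 3.836 kWh
Total energy = 0.6514 + 0.1871 + 3.836 = 4.674 kWh
Cost = 4.674 kWh × €0.287 = €1.34

€1.34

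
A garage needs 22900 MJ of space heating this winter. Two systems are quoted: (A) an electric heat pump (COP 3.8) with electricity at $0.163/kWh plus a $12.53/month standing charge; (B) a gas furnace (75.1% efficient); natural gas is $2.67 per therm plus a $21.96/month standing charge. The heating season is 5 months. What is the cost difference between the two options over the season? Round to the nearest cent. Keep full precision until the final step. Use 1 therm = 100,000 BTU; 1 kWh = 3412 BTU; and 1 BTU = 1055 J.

$545.98

Heat load = 22900 MJ = 22,900,000,000 J / 1055 = 21,706,161 BTU
Gas: input = 21,706,161 / 0.751 = 28,903,011 BTU = 289 therm → 289 × $2.67 = $771.71; + 5 × $21.96 standing = $881.51
Heat pump: 21,706,161 BTU / 3412 = 6,362 kWh heat; / 3.8 = 1,674 kWh in → × $0.163 = $272.88; + 5 × $12.53 standing = $335.53
Difference = |$881.51 − $335.53| = $545.98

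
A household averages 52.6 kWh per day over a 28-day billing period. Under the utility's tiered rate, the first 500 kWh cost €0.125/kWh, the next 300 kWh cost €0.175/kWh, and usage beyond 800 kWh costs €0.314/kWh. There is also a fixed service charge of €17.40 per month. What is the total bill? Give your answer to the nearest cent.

€343.66

Usage = 52.6 kWh/day × 28 days = 1472.8 kWh
First 500 kWh × €0.125 = €62.50
Next 300 kWh × €0.175 = €52.50
Remaining 672.8 kWh × €0.314 = €211.26
Energy charge = €326.26; + service €17.40 = €343.66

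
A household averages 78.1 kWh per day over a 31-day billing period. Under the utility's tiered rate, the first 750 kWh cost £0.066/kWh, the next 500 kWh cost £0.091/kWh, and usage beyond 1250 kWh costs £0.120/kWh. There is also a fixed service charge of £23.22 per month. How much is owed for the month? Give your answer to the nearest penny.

£258.75

Usage = 78.1 kWh/day × 31 days = 2421.1 kWh
First 750 kWh × £0.066 = £49.50
Next 500 kWh × £0.091 = £45.50
Remaining 1171.1 kWh × £0.120 = £140.53
Energy charge = £235.53; + service £23.22 = £258.75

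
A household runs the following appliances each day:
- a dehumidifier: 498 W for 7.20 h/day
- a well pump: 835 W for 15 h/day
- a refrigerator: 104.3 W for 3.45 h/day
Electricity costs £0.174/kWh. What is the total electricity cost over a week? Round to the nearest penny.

dehumidifier: 498 W × 7.20 h × 7 d = 25,099 Wh = 25.1 kWh
well pump: 835 W × 15 h × 7 d = 87,675 Wh = 87.67 kWh
refrigerator: 104.3 W × 3.45 h × 7 d = 2,519 Wh = 2.519 kWh
Total energy = 25.1 + 87.67 + 2.519 = 115.3 kWh
Cost = 115.3 kWh × £0.174 = £20.06

£20.06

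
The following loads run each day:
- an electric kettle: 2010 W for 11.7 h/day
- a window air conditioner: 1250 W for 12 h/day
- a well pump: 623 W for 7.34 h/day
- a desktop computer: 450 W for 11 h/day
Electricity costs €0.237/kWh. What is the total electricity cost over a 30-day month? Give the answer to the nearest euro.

electric kettle: 2010 W × 11.7 h × 30 d = 705,510 Wh = 705.5 kWh
window air conditioner: 1250 W × 12 h × 30 d = 450,000 Wh = 450 kWh
well pump: 623 W × 7.34 h × 30 d = 137,185 Wh = 137.2 kWh
desktop computer: 450 W × 11 h × 30 d = 148,500 Wh = 148.5 kWh
Total energy = 705.5 + 450 + 137.2 + 148.5 = 1,441 kWh
Cost = 1,441 kWh × €0.237 = €341.56 ≈ €342

€342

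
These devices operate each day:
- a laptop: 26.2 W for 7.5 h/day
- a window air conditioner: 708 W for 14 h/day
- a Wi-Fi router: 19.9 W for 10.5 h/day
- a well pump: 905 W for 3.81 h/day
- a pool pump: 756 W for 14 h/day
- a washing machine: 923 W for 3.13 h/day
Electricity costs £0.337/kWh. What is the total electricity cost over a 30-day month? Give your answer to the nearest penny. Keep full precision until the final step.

laptop: 26.2 W × 7.5 h × 30 d = 5,895 Wh = 5.895 kWh
window air conditioner: 708 W × 14 h × 30 d = 297,360 Wh = 297.4 kWh
Wi-Fi router: 19.9 W × 10.5 h × 30 d = 6,268 Wh = 6.269 kWh
well pump: 905 W × 3.81 h × 30 d = 103,442 Wh = 103.4 kWh
pool pump: 756 W × 14 h × 30 d = 317,520 Wh = 317.5 kWh
washing machine: 923 W × 3.13 h × 30 d = 86,670 Wh = 86.67 kWh
Total energy = 5.895 + 297.4 + 6.269 + 103.4 + 317.5 + 86.67 = 817.2 kWh
Cost = 817.2 kWh × £0.337 = £275.38

£275.38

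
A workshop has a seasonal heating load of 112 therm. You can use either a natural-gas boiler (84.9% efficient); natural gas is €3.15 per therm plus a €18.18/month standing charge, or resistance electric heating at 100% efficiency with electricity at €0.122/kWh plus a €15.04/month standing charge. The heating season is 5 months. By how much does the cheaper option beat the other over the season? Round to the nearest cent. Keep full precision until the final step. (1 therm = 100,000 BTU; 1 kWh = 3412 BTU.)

Heat load = 112 therm × 100,000 = 11,200,000 BTU
Gas: input = 11,200,000 / 0.849 = 13,191,991 BTU = 131.9 therm → 131.9 × €3.15 = €415.55; + 5 × €18.18 standing = €506.45
Electric: 11,200,000 BTU / 3412 = 3,283 kWh → × €0.122 = €400.47; + 5 × €15.04 standing = €475.67
Difference = |€506.45 − €475.67| = €30.78

€30.78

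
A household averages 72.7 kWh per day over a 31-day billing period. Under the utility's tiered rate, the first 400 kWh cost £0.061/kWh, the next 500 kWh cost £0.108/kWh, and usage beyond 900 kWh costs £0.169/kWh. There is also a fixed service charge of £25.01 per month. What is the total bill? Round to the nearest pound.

£332

Usage = 72.7 kWh/day × 31 days = 2253.7 kWh
First 400 kWh × £0.061 = £24.40
Next 500 kWh × £0.108 = £54.00
Remaining 1353.7 kWh × £0.169 = £228.78
Energy charge = £307.18; + service £25.01 = £332.19 ≈ £332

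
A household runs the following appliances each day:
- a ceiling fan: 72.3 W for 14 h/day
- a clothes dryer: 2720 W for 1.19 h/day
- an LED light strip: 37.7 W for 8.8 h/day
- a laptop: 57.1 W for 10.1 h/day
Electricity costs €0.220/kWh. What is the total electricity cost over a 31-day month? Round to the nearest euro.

€35

ceiling fan: 72.3 W × 14 h × 31 d = 31,378 Wh = 31.38 kWh
clothes dryer: 2720 W × 1.19 h × 31 d = 100,341 Wh = 100.3 kWh
LED light strip: 37.7 W × 8.8 h × 31 d = 10,285 Wh = 10.28 kWh
laptop: 57.1 W × 10.1 h × 31 d = 17,878 Wh = 17.88 kWh
Total energy = 31.38 + 100.3 + 10.28 + 17.88 = 159.9 kWh
Cost = 159.9 kWh × €0.220 = €35.17 ≈ €35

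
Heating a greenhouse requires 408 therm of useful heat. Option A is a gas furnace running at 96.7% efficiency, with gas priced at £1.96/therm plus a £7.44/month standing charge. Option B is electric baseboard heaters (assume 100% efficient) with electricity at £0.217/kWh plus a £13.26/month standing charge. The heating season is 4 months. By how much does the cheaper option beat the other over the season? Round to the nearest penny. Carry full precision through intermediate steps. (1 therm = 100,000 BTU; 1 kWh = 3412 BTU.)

Heat load = 408 therm × 100,000 = 40,800,000 BTU
Gas: input = 40,800,000 / 0.967 = 42,192,347 BTU = 421.9 therm → 421.9 × £1.96 = £826.97; + 4 × £7.44 standing = £856.73
Electric: 40,800,000 BTU / 3412 = 11,960 kWh → × £0.217 = £2,594.84; + 4 × £13.26 standing = £2,647.88
Difference = |£856.73 − £2,647.88| = £1,791.15

£1791.15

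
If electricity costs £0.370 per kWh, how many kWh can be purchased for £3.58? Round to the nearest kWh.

£3.58 / £0.370 per kWh = 9.676 kWh

10 kWh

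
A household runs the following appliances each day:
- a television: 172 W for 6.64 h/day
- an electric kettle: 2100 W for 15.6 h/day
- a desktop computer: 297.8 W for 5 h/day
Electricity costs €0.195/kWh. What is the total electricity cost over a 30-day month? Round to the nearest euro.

television: 172 W × 6.64 h × 30 d = 34,262 Wh = 34.26 kWh
electric kettle: 2100 W × 15.6 h × 30 d = 982,800 Wh = 982.8 kWh
desktop computer: 297.8 W × 5 h × 30 d = 44,670 Wh = 44.67 kWh
Total energy = 34.26 + 982.8 + 44.67 = 1,062 kWh
Cost = 1,062 kWh × €0.195 = €207.04 ≈ €207

€207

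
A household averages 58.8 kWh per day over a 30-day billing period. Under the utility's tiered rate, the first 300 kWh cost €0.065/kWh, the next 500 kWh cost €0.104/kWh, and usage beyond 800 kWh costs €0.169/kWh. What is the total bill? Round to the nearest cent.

Usage = 58.8 kWh/day × 30 days = 1764 kWh
First 300 kWh × €0.065 = €19.50
Next 500 kWh × €0.104 = €52.00
Remaining 964 kWh × €0.169 = €162.92
Total = €234.42

€234.42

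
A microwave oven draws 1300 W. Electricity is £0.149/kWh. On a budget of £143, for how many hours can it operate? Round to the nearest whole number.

Energy budget = £143 / £0.149 per kWh = 959.7 kWh = 959,732 Wh
Runtime = 959,732 Wh / 1300 W = 738.3 h

738 h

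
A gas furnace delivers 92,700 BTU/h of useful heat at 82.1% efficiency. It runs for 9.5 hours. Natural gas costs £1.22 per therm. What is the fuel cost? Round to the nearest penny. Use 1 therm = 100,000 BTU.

£13.09

Heat delivered = 92,700 BTU/h × 9.5 h = 880,650 BTU
Gas input = 880,650 / 0.821 = 1,072,655 BTU
= 1,072,655 / 100,000 = 10.73 therm
Cost = 10.73 × £1.22/therm = £13.09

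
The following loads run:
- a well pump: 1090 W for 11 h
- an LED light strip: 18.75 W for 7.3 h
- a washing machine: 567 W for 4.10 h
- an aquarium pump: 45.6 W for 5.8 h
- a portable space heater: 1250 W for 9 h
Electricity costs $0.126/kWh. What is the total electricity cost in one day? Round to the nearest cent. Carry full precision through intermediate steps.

well pump: 1090 W × 11 h = 11,990 Wh = 11.99 kWh
LED light strip: 18.75 W × 7.3 h = 137 Wh = 0.1369 kWh
washing machine: 567 W × 4.10 h = 2,325 Wh = 2.325 kWh
aquarium pump: 45.6 W × 5.8 h = 264 Wh = 0.2645 kWh
portable space heater: 1250 W × 9 h = 11,250 Wh = 11.25 kWh
Total energy = 11.99 + 0.1369 + 2.325 + 0.2645 + 11.25 = 25.97 kWh
Cost = 25.97 kWh × $0.126 = $3.27

$3.27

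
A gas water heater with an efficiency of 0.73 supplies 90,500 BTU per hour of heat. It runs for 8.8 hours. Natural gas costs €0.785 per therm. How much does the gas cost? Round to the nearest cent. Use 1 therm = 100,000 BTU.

Heat delivered = 90,500 BTU/h × 8.8 h = 796,400 BTU
Gas input = 796,400 / 0.73 = 1,090,959 BTU
= 1,090,959 / 100,000 = 10.91 therm
Cost = 10.91 × €0.785/therm = €8.56

€8.56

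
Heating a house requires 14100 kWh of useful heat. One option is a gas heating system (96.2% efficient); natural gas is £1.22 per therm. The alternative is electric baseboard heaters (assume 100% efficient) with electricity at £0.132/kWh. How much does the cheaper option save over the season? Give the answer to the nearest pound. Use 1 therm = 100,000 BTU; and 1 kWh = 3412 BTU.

£1251

Heat load = 14100 kWh × 3412 = 48,109,200 BTU
Gas: input = 48,109,200 / 0.962 = 50,009,563 BTU = 500.1 therm → 500.1 × £1.22 = £610.12
Electric: 48,109,200 BTU / 3412 = 14,100 kWh → × £0.132 = £1,861.20
Difference = |£610.12 − £1,861.20| = £1,251.08 ≈ £1251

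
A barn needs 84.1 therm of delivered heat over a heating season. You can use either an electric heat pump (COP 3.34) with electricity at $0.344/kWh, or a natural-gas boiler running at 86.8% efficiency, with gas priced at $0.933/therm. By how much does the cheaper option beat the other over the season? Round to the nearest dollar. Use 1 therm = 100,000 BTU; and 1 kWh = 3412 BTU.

Heat load = 84.1 therm × 100,000 = 8,410,000 BTU
Gas: input = 8,410,000 / 0.868 = 9,688,940 BTU = 96.89 therm → 96.89 × $0.933 = $90.40
Heat pump: 8,410,000 BTU / 3412 = 2,465 kWh heat; / 3.34 = 738 kWh in → × $0.344 = $253.86
Difference = |$90.40 − $253.86| = $163.46 ≈ $163

$163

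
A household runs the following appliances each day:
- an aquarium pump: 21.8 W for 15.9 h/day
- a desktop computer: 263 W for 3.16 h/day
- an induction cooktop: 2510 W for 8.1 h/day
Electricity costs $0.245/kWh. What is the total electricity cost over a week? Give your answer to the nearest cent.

aquarium pump: 21.8 W × 15.9 h × 7 d = 2,426 Wh = 2.426 kWh
desktop computer: 263 W × 3.16 h × 7 d = 5,818 Wh = 5.818 kWh
induction cooktop: 2510 W × 8.1 h × 7 d = 142,317 Wh = 142.3 kWh
Total energy = 2.426 + 5.818 + 142.3 = 150.6 kWh
Cost = 150.6 kWh × $0.245 = $36.89

$36.89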